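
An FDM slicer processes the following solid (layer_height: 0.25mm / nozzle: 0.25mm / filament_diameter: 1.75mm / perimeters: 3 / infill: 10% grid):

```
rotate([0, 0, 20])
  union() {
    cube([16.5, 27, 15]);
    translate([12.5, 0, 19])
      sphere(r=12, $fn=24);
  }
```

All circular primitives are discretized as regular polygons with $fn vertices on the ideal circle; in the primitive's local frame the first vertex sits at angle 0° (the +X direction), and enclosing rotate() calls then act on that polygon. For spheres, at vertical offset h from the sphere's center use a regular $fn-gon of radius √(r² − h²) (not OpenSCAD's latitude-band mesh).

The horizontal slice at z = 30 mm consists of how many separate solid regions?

At z = 30 mm: the cube does not reach this height (z outside [0, 15]); the sphere at (12.5, 0): section is a regular 24-gon, circumradius = √(r²−h²) = √(12²−11²) = 4.796; Combining (union): only the r=12 sphere at (12.5, 0) is present, so the union is just that shape — 1 connected region; (whole slice rotated 20° about Z — lengths, areas and connectivity unchanged). The result has 1 disconnected region.

1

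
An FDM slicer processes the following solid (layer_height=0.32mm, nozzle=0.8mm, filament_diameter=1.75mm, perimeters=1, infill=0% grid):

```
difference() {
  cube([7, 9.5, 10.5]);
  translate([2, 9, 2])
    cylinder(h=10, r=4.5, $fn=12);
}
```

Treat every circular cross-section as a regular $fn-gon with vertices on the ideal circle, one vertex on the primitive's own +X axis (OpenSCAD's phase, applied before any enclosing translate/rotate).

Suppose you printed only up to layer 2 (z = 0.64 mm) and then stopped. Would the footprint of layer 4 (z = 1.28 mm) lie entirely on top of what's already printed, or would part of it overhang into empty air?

Compare the two slices. At z = 0.64: the cube is present — its section is the full 7×9.5 rectangle (area 66.50 mm²); the cylinder at (2, 9) is absent (z outside [2, 12]); After the difference (first − rest): none of the subtracted shapes is present at this height, so the 7×9.5 cube is unchanged — area = 66.50 mm². At z = 1.28: the cube (footprint 7×9.5) is included at this height (area 66.50 mm²); the cylinder at (2, 9) is not intersected at this z (z outside [2, 12]); After the difference (first − rest): none of the subtracted shapes is present at this height, so the 7×9.5 cube is unchanged — area = 66.50 mm². Checking containment: the cross-section at z = 1.28 is a subset of the cross-section at z = 0.64.

entirely on top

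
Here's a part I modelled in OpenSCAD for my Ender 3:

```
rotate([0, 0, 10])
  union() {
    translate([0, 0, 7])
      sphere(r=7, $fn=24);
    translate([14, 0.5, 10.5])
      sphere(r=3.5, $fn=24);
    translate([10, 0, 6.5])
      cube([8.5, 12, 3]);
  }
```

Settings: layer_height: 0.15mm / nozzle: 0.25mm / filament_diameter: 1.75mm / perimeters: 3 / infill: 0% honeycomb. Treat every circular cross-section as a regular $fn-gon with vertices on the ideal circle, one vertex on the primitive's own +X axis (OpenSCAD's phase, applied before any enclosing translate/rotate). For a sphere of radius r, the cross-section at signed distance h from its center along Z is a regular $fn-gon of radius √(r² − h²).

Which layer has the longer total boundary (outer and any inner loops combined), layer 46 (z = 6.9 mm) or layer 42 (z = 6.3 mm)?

Layer 46 (z = 6.9): the sphere: section is a regular 24-gon, circumradius = √(r²−h²) = √(7²−0.1²) = 6.999 (perimeter = 2·24·6.999·sin(180°/24) = 43.85 mm); the sphere at (14, 0.5) is absent (|z−center|=3.600 > r=3.5); the 8.5×12 cube at (10, 0) contributes its full rectangle (perimeter 41.00 mm); Taking the union: the 2 present regions are separate (no shared area or edge), so areas and boundary lengths simply add and each stays a separate island — boundary = 84.85 mm; (whole slice rotated 10° about Z — lengths, areas and connectivity unchanged). So its perimeter = 84.85 mm. Layer 42 (z = 6.3): the sphere: section is a regular 24-gon, circumradius = √(r²−h²) = √(7²−0.7²) = 6.965 (perimeter = 2·24·6.965·sin(180°/24) = 43.64 mm); the sphere at (14, 0.5) is absent (|z−center|=4.200 > r=3.5); the cube at (10, 0) does not reach this height (z outside [6.5, 9.5]); Combining (union): only the r=7 sphere is present, so the union is just that shape — boundary = 43.64 mm; (rotated 10° about Z; rotation is an isometry so areas/perimeters/island counts are preserved). So its perimeter = 43.64 mm. Layer 46 is larger (84.85 vs 43.64 mm).

layer 46 (z = 6.9 mm)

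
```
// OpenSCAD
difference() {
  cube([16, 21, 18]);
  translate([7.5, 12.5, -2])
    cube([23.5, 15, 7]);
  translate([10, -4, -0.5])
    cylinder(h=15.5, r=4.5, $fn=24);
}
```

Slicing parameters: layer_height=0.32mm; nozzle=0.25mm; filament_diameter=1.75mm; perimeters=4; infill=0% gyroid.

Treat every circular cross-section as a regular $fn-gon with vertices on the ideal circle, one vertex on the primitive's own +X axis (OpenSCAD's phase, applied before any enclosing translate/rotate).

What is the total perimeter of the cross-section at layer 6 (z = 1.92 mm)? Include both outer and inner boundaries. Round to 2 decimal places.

74.16 mm

At z = 1.92 mm: the cube is present — its section is the full 16×21 rectangle (perimeter 74.00 mm); the cube at (7.5, 12.5) (footprint 23.5×15) is included at this height (perimeter 77.00 mm); the r=4.5 cylinder at (10, -4) contributes a regular 24-gon of circumradius 4.5 (perimeter = 2·24·4.500·sin(180°/24) = 28.19 mm); Taking the first minus the rest: starting from the 16×21 cube, the 23.5×15 cube at (7.5, 12.5) partially overlaps it — only the 72.25 mm² overlap (of its 352.50 mm²) is removed, clipping the outline; the r=4.5 cylinder at (10, -4) partially overlaps it — only the 1.28 mm² overlap (of its 62.89 mm²) is removed, clipping the outline — boundary = 74.16 mm. Overall, the cross-section is a single solid region. Total boundary length (outer) = 74.16 mm.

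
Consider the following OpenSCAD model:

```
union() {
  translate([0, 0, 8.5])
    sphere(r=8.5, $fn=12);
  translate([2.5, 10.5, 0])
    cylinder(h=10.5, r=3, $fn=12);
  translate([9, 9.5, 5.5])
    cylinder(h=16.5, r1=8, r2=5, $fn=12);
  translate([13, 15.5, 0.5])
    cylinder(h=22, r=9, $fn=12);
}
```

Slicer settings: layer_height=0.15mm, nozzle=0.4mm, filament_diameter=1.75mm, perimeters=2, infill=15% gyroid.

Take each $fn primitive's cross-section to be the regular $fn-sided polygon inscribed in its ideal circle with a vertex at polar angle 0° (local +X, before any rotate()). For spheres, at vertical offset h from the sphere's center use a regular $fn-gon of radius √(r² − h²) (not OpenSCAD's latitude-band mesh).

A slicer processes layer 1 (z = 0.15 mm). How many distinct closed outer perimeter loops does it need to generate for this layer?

2

At z = 0.15 mm: the sphere: section is a regular 12-gon, circumradius = √(r²−h²) = √(8.5²−8.35²) = 1.590; the cylinder at (2.5, 10.5): section is a regular 12-gon, circumradius r=3; the cone at (9, 9.5) is not intersected at this z (z outside [5.5, 22]); the cylinder at (13, 15.5) is absent (z outside [0.5, 22.5]); Taking the union: the 2 present regions are separate (no shared area or edge), so areas and boundary lengths simply add and each stays a separate island — 2 connected regions. The result has 2 disconnected regions.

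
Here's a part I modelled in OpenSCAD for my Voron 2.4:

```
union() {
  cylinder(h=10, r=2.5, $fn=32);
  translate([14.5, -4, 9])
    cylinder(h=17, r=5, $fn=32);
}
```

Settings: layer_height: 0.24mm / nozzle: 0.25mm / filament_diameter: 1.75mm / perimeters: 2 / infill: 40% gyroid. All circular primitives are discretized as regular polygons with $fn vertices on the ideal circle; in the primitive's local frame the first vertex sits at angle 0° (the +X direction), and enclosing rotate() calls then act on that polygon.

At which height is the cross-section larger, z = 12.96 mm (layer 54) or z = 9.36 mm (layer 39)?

layer 39 (z = 9.36 mm)

Layer 54 (z = 12.96): the cylinder is not intersected at this z (z outside [0, 10]); the r=5 cylinder at (14.5, -4) contributes a regular 32-gon of circumradius 5 (area = (32/2)·5.000²·sin(360°/32) = 78.04 mm²); Combining (union): only the r=5 cylinder at (14.5, -4) is present, so the union is just that shape — area = 78.04 mm². So its area = 78.04 mm². Layer 39 (z = 9.36): the r=2.5 cylinder contributes a regular 32-gon of circumradius 2.5 (area = (32/2)·2.500²·sin(360°/32) = 19.51 mm²); the r=5 cylinder at (14.5, -4) gives a regular 32-gon of circumradius 5 (constant along its height) (area = (32/2)·5.000²·sin(360°/32) = 78.04 mm²); Taking the union: the 2 present regions are separate (no shared area or edge), so areas and boundary lengths simply add and each stays a separate island — area = 97.55 mm². So its area = 97.55 mm². Layer 39 is larger (97.55 vs 78.04 mm²).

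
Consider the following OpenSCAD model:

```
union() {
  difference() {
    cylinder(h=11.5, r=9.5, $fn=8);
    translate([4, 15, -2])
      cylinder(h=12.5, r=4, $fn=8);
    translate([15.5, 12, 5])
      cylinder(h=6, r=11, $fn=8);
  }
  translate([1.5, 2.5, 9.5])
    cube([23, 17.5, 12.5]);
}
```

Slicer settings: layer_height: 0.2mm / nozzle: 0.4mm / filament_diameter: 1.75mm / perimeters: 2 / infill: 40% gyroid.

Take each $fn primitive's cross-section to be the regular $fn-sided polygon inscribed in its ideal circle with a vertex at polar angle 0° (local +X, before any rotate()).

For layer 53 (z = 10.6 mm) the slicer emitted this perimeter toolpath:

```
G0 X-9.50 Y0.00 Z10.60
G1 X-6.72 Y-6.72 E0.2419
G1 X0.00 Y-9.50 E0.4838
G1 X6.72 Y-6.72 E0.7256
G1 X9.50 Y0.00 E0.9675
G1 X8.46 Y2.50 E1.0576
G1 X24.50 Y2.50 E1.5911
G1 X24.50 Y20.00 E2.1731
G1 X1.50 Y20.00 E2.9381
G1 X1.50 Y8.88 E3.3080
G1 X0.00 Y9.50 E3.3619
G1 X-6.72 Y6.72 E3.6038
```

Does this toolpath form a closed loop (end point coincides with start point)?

Start point (G0): (-9.50, 0.00). End point (last G1): the path does not return to the start — open.

no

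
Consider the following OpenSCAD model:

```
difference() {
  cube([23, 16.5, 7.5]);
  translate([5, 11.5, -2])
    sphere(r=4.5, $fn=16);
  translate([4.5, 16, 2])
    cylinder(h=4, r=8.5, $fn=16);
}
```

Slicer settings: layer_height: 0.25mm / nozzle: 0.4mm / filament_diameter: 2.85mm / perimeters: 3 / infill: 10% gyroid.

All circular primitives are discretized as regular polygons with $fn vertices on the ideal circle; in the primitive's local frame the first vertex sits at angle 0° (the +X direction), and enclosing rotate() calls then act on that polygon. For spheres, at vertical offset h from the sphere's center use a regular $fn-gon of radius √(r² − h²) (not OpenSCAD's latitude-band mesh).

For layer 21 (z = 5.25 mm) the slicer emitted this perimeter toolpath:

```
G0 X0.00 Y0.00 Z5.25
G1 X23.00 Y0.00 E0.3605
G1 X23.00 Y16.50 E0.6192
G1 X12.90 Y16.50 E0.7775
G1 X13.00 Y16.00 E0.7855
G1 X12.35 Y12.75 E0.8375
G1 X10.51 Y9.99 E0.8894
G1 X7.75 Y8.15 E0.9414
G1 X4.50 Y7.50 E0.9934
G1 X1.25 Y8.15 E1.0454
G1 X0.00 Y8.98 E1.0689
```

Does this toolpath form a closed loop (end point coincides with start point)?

Start point (G0): (0.00, 0.00). End point (last G1): the path does not return to the start — open.

no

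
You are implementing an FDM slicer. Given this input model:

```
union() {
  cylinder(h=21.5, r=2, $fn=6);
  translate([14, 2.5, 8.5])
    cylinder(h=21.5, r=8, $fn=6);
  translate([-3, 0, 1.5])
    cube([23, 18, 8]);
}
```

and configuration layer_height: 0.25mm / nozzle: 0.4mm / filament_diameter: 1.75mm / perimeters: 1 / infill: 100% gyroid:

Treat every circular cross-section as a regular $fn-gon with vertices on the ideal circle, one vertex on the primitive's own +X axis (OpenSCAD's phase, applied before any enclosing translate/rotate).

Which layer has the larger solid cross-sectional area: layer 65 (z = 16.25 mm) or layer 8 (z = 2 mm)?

layer 8 (z = 2 mm)

Layer 65 (z = 16.25): the r=2 cylinder contributes a regular 6-gon of circumradius 2 (area = (6/2)·2.000²·sin(360°/6) = 10.39 mm²); the r=8 cylinder at (14, 2.5) gives a regular 6-gon of circumradius 8 (constant along its height) (area = (6/2)·8.000²·sin(360°/6) = 166.28 mm²); the cube at (-3, 0) is absent (z outside [1.5, 9.5]); Merging all regions: the 2 present regions are separate (no shared area or edge), so areas and boundary lengths simply add and each stays a separate island — area = 176.67 mm². So its area = 176.67 mm². Layer 8 (z = 2): the r=2 cylinder gives a regular 6-gon of circumradius 2 (constant along its height) (area = (6/2)·2.000²·sin(360°/6) = 10.39 mm²); the cylinder at (14, 2.5) is absent (z outside [8.5, 30]); the cube at (-3, 0) is present — its section is the full 23×18 rectangle (area 414.00 mm²); Merging all regions: the regions partially overlap — summed areas 424.39 mm² minus the doubly-counted overlap 5.20 mm² gives 419.20 mm² — area = 419.20 mm². So its area = 419.20 mm². Layer 8 is larger (419.20 vs 176.67 mm²).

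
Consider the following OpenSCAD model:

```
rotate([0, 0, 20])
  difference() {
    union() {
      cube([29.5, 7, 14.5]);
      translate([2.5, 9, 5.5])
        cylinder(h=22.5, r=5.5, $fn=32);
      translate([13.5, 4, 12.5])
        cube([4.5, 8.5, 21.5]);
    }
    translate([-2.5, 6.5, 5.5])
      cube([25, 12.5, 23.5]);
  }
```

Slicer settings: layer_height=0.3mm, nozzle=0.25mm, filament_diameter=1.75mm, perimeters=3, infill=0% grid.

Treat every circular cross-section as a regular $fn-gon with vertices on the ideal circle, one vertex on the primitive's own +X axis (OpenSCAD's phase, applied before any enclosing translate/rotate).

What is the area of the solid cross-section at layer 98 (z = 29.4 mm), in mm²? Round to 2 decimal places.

At z = 29.4 mm: the cube does not reach this height (z outside [0, 14.5]); the cylinder at (2.5, 9) does not reach this height (z outside [5.5, 28]); the cube at (13.5, 4) (footprint 4.5×8.5) is included at this height (area 38.25 mm²); Merging all regions: only the 4.5×8.5 cube at (13.5, 4) is present, so the union is just that shape — area = 38.25 mm²; the cube at (-2.5, 6.5) is absent (z outside [5.5, 29]); Taking the first minus the rest: none of the subtracted shapes is present at this height, so the result so far is unchanged — area = 38.25 mm²; (whole slice rotated 20° about Z — lengths, areas and connectivity unchanged). Overall, the cross-section is a single solid region. Net area = 38.25 mm².

38.25 mm²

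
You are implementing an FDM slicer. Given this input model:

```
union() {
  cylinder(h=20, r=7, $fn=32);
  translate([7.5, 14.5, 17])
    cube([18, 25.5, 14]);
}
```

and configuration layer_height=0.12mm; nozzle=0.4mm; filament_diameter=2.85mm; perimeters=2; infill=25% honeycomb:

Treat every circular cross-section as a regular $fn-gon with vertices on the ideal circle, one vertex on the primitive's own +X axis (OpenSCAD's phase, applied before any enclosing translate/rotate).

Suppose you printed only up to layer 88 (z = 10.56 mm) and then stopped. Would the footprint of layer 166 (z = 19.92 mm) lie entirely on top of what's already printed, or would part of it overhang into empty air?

Compare the two slices. At z = 10.56: the r=7 cylinder contributes a regular 32-gon of circumradius 7 (area = (32/2)·7.000²·sin(360°/32) = 152.95 mm²); the cube at (7.5, 14.5) does not reach this height (z outside [17, 31]); Merging all regions: only the r=7 cylinder is present, so the union is just that shape — area = 152.95 mm². At z = 19.92: the r=7 cylinder contributes a regular 32-gon of circumradius 7 (area = (32/2)·7.000²·sin(360°/32) = 152.95 mm²); the cube at (7.5, 14.5) is present — its section is the full 18×25.5 rectangle (area 459.00 mm²); Merging all regions: the 2 present regions are separate (no shared area or edge), so areas and boundary lengths simply add and each stays a separate island — area = 611.95 mm². Checking containment: at z = 19.92 the cross-section extends beyond the z = 10.56 cross-section by about 459.00 mm².

part overhangs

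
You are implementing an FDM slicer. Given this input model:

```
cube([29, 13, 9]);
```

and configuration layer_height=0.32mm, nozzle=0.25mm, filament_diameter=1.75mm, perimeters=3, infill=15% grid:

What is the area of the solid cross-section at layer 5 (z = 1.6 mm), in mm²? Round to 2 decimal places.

377.00 mm²

At z = 1.6 mm: the 29×13 cube contributes its full rectangle (area 377.00 mm²). Overall, the cross-section is a single solid region. Net area = 377.00 mm².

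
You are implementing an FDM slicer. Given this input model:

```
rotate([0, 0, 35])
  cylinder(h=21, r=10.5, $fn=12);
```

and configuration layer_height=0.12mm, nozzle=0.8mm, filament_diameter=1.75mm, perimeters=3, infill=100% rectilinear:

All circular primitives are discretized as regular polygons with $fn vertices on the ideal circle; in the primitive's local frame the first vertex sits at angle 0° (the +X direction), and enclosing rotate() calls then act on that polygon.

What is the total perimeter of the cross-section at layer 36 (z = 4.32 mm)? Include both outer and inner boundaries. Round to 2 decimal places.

At z = 4.32 mm: the cylinder: section is a regular 12-gon, circumradius r=10.5 (perimeter = 2·12·10.500·sin(180°/12) = 65.22 mm); (whole slice rotated 35° about Z — lengths, areas and connectivity unchanged). Overall, the cross-section is a single solid region. Total boundary length (outer) = 65.22 mm.

65.22 mm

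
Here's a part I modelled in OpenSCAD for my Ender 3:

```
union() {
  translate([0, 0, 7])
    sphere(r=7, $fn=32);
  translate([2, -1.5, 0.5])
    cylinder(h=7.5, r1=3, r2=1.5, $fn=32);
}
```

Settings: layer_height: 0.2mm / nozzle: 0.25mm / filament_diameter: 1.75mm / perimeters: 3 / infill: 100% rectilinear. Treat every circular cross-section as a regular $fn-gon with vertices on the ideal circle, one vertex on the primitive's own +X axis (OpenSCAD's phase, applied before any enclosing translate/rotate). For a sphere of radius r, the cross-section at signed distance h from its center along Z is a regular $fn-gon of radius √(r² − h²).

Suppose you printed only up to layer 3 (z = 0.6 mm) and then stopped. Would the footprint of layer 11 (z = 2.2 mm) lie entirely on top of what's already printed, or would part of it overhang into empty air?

part overhangs

Compare the two slices. At z = 0.6: the r=7 sphere contributes a regular 32-gon of circumradius √(7²−6.4²) = 2.835 (area = (32/2)·2.835²·sin(360°/32) = 25.10 mm²); the cone at (2, -1.5) (r1=3→r2=1.5) has section circumradius 2.980 here — a regular 32-gon (area = (32/2)·2.980²·sin(360°/32) = 27.72 mm²); Taking the union: the regions partially overlap — summed areas 52.82 mm² minus the doubly-counted overlap 12.35 mm² gives 40.46 mm² — area = 40.46 mm². At z = 2.2: the r=7 sphere contributes a regular 32-gon of circumradius √(7²−4.8²) = 5.095 (area = (32/2)·5.095²·sin(360°/32) = 81.03 mm²); the cone at (2, -1.5): at t=0.227 of its height the radius interpolates to r₁+(r₂−r₁)t = 2.660, giving a regular 32-gon of that circumradius (area = (32/2)·2.660²·sin(360°/32) = 22.09 mm²); Merging all regions: the regions partially overlap — summed areas 103.12 mm² minus the doubly-counted overlap 22.00 mm² gives 81.12 mm² — area = 81.12 mm². Checking containment: at z = 2.2 the cross-section extends beyond the z = 0.6 cross-section by about 41.70 mm².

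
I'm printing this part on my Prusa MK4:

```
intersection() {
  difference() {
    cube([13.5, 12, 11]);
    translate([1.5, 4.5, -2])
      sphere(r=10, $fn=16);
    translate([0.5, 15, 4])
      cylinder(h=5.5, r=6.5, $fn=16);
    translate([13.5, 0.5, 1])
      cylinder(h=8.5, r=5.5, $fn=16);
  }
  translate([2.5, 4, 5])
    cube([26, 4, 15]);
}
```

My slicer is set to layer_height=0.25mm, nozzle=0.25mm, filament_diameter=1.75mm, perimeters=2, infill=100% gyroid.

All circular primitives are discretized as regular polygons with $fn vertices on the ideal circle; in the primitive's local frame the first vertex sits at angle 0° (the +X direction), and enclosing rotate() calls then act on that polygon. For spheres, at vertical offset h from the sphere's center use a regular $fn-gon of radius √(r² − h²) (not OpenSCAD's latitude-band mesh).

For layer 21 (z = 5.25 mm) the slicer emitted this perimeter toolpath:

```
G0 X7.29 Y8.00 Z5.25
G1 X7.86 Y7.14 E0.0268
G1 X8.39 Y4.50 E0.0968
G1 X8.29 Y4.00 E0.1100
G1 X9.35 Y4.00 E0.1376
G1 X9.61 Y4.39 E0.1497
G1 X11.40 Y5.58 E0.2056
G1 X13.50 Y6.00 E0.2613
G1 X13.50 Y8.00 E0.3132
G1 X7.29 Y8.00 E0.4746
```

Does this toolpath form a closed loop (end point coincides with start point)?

yes

Start point (G0): (7.29, 8.00). End point (last G1): the path returns to the start — closed.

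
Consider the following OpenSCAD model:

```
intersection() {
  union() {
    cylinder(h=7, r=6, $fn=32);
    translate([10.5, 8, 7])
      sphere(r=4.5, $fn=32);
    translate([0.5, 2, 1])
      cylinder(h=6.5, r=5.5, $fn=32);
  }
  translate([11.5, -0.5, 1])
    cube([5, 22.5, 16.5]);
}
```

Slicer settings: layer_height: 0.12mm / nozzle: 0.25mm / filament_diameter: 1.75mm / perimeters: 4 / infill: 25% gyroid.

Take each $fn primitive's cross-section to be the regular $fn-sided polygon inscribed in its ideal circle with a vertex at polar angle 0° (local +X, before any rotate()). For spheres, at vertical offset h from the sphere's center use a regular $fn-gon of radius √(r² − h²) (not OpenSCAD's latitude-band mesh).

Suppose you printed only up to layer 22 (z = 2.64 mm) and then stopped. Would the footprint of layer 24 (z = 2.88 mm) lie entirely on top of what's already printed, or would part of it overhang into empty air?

Compare the two slices. At z = 2.64: the r=6 cylinder gives a regular 32-gon of circumradius 6 (constant along its height) (area = (32/2)·6.000²·sin(360°/32) = 112.37 mm²); the sphere at (10.5, 8): section is a regular 32-gon, circumradius = √(r²−h²) = √(4.5²−4.36²) = 1.114 (area = (32/2)·1.114²·sin(360°/32) = 3.87 mm²); the r=5.5 cylinder at (0.5, 2) gives a regular 32-gon of circumradius 5.5 (constant along its height) (area = (32/2)·5.500²·sin(360°/32) = 94.42 mm²); Merging all regions: the regions partially overlap — summed areas 210.67 mm² minus the doubly-counted overlap 79.19 mm² gives 131.48 mm² — area = 131.48 mm²; the 5×22.5 cube at (11.5, -0.5) contributes its full rectangle (area 112.50 mm²); After intersecting: the 5×22.5 cube at (11.5, -0.5) partially overlaps the result so far; clipping to the common part keeps 0.07 mm² — area = 0.07 mm². At z = 2.88: the r=6 cylinder gives a regular 32-gon of circumradius 6 (constant along its height) (area = (32/2)·6.000²·sin(360°/32) = 112.37 mm²); the r=4.5 sphere at (10.5, 8) contributes a regular 32-gon of circumradius √(4.5²−4.12²) = 1.810 (area = (32/2)·1.810²·sin(360°/32) = 10.22 mm²); the r=5.5 cylinder at (0.5, 2) gives a regular 32-gon of circumradius 5.5 (constant along its height) (area = (32/2)·5.500²·sin(360°/32) = 94.42 mm²); Merging all regions: the regions partially overlap — summed areas 217.02 mm² minus the doubly-counted overlap 79.19 mm² gives 137.83 mm² — area = 137.83 mm²; the 5×22.5 cube at (11.5, -0.5) contributes its full rectangle (area 112.50 mm²); Taking the intersection: the 5×22.5 cube at (11.5, -0.5) partially overlaps the result so far; clipping to the common part keeps 1.70 mm² — area = 1.70 mm². Checking containment: at z = 2.88 the cross-section extends beyond the z = 2.64 cross-section by about 1.63 mm².

part overhangs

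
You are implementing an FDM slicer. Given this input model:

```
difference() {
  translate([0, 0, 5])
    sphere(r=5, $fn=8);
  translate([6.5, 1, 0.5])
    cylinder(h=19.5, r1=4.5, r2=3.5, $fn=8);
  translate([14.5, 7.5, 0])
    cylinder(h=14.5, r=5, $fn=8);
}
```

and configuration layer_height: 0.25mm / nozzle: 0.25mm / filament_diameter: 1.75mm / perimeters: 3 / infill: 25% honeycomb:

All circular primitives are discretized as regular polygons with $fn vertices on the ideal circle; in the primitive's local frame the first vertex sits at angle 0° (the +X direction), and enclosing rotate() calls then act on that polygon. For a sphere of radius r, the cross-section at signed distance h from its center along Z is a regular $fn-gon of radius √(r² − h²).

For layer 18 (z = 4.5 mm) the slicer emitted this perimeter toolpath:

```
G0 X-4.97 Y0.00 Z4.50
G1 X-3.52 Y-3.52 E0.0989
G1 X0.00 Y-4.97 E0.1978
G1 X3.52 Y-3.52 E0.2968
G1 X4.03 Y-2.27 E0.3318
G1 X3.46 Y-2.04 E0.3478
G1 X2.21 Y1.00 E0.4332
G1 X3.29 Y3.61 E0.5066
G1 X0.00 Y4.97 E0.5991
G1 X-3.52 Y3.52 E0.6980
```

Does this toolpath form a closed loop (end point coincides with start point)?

Start point (G0): (-4.97, 0.00). End point (last G1): the path does not return to the start — open.

no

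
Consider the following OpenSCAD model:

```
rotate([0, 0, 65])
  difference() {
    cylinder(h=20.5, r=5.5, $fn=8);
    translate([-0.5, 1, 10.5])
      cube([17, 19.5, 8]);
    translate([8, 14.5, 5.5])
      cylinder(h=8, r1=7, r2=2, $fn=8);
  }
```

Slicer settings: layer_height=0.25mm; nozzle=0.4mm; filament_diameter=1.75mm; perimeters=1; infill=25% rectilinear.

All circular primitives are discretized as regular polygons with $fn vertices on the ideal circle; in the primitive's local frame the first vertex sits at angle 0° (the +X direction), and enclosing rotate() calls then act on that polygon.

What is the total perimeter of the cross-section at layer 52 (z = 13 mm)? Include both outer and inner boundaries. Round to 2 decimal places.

At z = 13 mm: the r=5.5 cylinder gives a regular 8-gon of circumradius 5.5 (constant along its height) (perimeter = 2·8·5.500·sin(180°/8) = 33.68 mm); the 17×19.5 cube at (-0.5, 1) contributes its full rectangle (perimeter 73.00 mm); the cone at (8, 14.5): at t=0.938 of its height the radius interpolates to r₁+(r₂−r₁)t = 2.312, giving a regular 8-gon of that circumradius (perimeter = 2·8·2.312·sin(180°/8) = 14.16 mm); Taking the first minus the rest: starting from the r=5.5 cylinder, the 17×19.5 cube at (-0.5, 1) partially overlaps it — only the 18.30 mm² overlap (of its 331.50 mm²) is removed, clipping the outline; the cone at (8, 14.5) misses the remaining region (no effect) — boundary = 35.68 mm; (whole slice rotated 65° about Z — lengths, areas and connectivity unchanged). Overall, the cross-section is a single solid region. Total boundary length (outer) = 35.68 mm.

35.68 mm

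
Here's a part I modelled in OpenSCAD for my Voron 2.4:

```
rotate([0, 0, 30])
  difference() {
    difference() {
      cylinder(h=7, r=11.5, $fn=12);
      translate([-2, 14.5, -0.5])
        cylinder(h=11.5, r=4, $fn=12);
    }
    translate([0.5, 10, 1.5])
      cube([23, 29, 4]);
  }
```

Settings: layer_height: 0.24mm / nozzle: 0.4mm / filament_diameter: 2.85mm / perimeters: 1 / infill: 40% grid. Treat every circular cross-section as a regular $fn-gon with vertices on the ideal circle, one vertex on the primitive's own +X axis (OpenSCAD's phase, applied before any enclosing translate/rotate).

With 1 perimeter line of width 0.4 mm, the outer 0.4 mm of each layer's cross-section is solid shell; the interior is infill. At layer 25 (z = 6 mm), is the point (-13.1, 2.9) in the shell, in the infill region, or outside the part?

At z = 6 mm: the cylinder: section is a regular 12-gon, circumradius r=11.5; the cylinder at (-2, 14.5): section is a regular 12-gon, circumradius r=4; Subtracting the remaining from the first: starting from the r=11.5 cylinder, the r=4 cylinder at (-2, 14.5) partially overlaps it — only the 1.21 mm² overlap (of its 48.00 mm²) is removed, clipping the outline — 1 connected region; the cube at (0.5, 10) does not reach this height (z outside [1.5, 5.5]); After the difference (first − rest): none of the subtracted shapes is present at this height, so that combined region is unchanged — 1 connected region; (whole slice rotated 30° about Z — lengths, areas and connectivity unchanged). Overall, the cross-section is a single solid region. Undo the 30° rotation: the query point maps to (-9.895, 9.061) in the un-rotated model frame. The nearest boundary edge runs (-9.96, 5.75)→(-5.75, 9.96); distance from the point to it = 2.30 mm. The point is not inside any of the regions above, so it lies outside the cross-section (2.30 mm from the nearest boundary).

outside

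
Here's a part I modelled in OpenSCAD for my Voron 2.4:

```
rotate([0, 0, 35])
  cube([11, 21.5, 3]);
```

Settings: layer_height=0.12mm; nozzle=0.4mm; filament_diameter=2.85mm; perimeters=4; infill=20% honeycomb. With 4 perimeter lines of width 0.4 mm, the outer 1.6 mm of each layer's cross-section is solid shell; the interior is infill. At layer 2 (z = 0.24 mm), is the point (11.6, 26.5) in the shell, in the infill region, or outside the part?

outside

At z = 0.24 mm: the cube is present — its section is the full 11×21.5 rectangle; (rotated 35° about Z; rotation is an isometry so areas/perimeters/island counts are preserved). Overall, the cross-section is a single solid region. Undo the 35° rotation: the query point maps to (24.702, 15.054) in the un-rotated model frame. The nearest boundary edge runs (11.00, 0.00)→(11.00, 21.50); distance from the point to it = 13.70 mm. The point is not inside any of the regions above, so it lies outside the cross-section (13.70 mm from the nearest boundary).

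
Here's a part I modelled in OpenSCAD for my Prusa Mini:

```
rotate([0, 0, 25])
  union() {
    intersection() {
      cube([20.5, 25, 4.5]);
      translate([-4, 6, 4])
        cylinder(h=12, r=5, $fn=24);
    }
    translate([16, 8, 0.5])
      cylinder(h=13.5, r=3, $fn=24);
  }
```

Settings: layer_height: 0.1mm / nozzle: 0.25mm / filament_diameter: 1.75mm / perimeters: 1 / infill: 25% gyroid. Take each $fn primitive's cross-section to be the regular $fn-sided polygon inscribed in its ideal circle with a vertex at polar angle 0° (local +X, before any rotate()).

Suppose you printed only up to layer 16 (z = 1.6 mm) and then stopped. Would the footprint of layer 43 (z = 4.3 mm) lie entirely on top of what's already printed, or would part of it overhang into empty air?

Compare the two slices. At z = 1.6: the 20.5×25 cube contributes its full rectangle (area 512.50 mm²); the cylinder at (-4, 6) does not reach this height (z outside [4, 16]); Taking the intersection: at least one operand is absent at this height, so nothing remains; the cylinder at (16, 8): section is a regular 24-gon, circumradius r=3 (area = (24/2)·3.000²·sin(360°/24) = 27.95 mm²); Taking the union: only the r=3 cylinder at (16, 8) is present, so the union is just that shape — area = 27.95 mm²; (whole slice rotated 25° about Z — lengths, areas and connectivity unchanged). At z = 4.3: the 20.5×25 cube contributes its full rectangle (area 512.50 mm²); the cylinder at (-4, 6): section is a regular 24-gon, circumradius r=5 (area = (24/2)·5.000²·sin(360°/24) = 77.65 mm²); After intersecting: the r=5 cylinder at (-4, 6) partially overlaps the 20.5×25 cube; clipping to the common part keeps 3.91 mm² — area = 3.91 mm²; the cylinder at (16, 8): section is a regular 24-gon, circumradius r=3 (area = (24/2)·3.000²·sin(360°/24) = 27.95 mm²); Merging all regions: the 2 present regions are separate (no shared area or edge), so areas and boundary lengths simply add and each stays a separate island — area = 31.86 mm²; (whole slice rotated 25° about Z — lengths, areas and connectivity unchanged). Checking containment: at z = 4.3 the cross-section extends beyond the z = 1.6 cross-section by about 3.91 mm².

part overhangs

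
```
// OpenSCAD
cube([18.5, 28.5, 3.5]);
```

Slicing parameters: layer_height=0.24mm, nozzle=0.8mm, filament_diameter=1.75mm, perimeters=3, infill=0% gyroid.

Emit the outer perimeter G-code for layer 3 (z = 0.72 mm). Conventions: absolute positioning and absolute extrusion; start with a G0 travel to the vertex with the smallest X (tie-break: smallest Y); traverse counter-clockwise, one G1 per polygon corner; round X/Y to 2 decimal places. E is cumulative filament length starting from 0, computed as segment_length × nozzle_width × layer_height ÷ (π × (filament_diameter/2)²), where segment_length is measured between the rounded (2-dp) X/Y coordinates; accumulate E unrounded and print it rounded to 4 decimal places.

G0 X0.00 Y0.00 Z0.72
G1 X18.50 Y0.00 E1.4767
G1 X18.50 Y28.50 E3.7517
G1 X0.00 Y28.50 E5.2285
G1 X0.00 Y0.00 E7.5035

At z = 0.72 mm: the cube is present — its section is the full 18.5×28.5 rectangle. The outline is a single polygon with 4 vertices. Extrusion per mm of travel: 0.8 × 0.24 / (π × 0.875²) = 0.079824. Accumulating E over each segment gives final E = 7.5035.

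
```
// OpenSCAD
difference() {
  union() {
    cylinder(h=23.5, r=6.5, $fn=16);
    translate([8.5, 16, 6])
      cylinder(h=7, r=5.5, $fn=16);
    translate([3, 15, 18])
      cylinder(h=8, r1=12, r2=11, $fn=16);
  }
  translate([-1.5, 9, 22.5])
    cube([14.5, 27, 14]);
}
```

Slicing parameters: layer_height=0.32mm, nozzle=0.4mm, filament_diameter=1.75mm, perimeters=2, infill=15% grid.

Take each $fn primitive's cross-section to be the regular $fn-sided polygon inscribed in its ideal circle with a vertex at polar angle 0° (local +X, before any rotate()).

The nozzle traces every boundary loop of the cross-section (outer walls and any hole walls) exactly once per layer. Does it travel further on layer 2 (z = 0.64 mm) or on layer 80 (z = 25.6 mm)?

layer 80 (z = 25.6 mm)

Layer 2 (z = 0.64): the r=6.5 cylinder contributes a regular 16-gon of circumradius 6.5 (perimeter = 2·16·6.500·sin(180°/16) = 40.58 mm); the cylinder at (8.5, 16) is not intersected at this z (z outside [6, 13]); the cone at (3, 15) is absent (z outside [18, 26]); Taking the union: only the r=6.5 cylinder is present, so the union is just that shape — boundary = 40.58 mm; the cube at (-1.5, 9) is not intersected at this z (z outside [22.5, 36.5]); Taking the first minus the rest: none of the subtracted shapes is present at this height, so the result so far is unchanged — boundary = 40.58 mm. So its perimeter = 40.58 mm. Layer 80 (z = 25.6): the cylinder is absent (z outside [0, 23.5]); the cylinder at (8.5, 16) does not reach this height (z outside [6, 13]); the cone at (3, 15): at t=0.950 of its height the radius interpolates to r₁+(r₂−r₁)t = 11.050, giving a regular 16-gon of that circumradius (perimeter = 2·16·11.050·sin(180°/16) = 68.98 mm); Taking the union: only the cone at (3, 15) is present, so the union is just that shape — boundary = 68.98 mm; the cube at (-1.5, 9) (footprint 14.5×27) is included at this height (perimeter 83.00 mm); Taking the first minus the rest: starting from that combined region, the 14.5×27 cube at (-1.5, 9) partially overlaps it — only the 224.74 mm² overlap (of its 391.50 mm²) is removed, clipping the outline — boundary = 88.67 mm. So its perimeter = 88.67 mm. Layer 80 is larger (88.67 vs 40.58 mm).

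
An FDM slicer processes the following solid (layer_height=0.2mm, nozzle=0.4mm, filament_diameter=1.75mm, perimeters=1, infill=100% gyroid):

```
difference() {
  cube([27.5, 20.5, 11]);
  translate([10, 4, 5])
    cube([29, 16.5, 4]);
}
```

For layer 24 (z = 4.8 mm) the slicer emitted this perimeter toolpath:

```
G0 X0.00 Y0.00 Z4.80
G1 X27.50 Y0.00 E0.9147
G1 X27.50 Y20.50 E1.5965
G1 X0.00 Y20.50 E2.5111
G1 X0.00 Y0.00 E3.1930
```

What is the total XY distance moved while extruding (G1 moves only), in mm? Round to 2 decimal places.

96.00 mm

Sum the Euclidean lengths of each G1 segment: total = 96.00 mm.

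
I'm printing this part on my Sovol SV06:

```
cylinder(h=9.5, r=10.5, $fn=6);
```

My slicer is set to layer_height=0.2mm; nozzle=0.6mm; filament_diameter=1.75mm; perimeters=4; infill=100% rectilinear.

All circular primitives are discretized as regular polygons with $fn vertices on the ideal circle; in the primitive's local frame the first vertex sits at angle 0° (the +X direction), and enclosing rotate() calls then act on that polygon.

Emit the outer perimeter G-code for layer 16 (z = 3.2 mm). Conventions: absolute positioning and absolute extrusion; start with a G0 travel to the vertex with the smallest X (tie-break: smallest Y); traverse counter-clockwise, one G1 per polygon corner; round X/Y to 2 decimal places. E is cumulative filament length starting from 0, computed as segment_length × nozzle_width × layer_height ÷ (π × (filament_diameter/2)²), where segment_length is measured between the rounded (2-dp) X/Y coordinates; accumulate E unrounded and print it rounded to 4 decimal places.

At z = 3.2 mm: the r=10.5 cylinder gives a regular 6-gon of circumradius 10.5 (constant along its height). The outline is a single polygon with 6 vertices. Extrusion per mm of travel: 0.6 × 0.2 / (π × 0.875²) = 0.049890. Accumulating E over each segment gives final E = 3.1425.

G0 X-10.50 Y0.00 Z3.20
G1 X-5.25 Y-9.09 E0.5237
G1 X5.25 Y-9.09 E1.0476
G1 X10.50 Y0.00 E1.5713
G1 X5.25 Y9.09 E2.0950
G1 X-5.25 Y9.09 E2.6188
G1 X-10.50 Y0.00 E3.1425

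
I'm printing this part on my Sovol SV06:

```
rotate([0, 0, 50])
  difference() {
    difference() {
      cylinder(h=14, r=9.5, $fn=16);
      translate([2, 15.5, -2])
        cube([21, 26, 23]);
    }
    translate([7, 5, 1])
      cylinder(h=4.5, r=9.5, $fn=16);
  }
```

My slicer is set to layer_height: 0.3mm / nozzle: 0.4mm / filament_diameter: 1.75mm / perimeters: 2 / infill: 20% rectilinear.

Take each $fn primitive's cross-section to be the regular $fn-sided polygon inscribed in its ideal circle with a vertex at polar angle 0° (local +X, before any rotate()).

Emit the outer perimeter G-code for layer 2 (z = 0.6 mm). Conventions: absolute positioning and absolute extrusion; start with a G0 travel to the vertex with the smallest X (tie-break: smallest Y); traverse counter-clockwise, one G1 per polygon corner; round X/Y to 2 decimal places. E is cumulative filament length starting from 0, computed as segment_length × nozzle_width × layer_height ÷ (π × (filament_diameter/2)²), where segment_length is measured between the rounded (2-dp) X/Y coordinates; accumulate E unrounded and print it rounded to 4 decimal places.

G0 X-9.46 Y-0.83 Z0.60
G1 X-8.43 Y-4.39 E0.1849
G1 X-6.11 Y-7.28 E0.3698
G1 X-2.86 Y-9.06 E0.5547
G1 X0.83 Y-9.46 E0.7398
G1 X4.39 Y-8.43 E0.9247
G1 X7.28 Y-6.11 E1.1096
G1 X9.06 Y-2.86 E1.2945
G1 X9.46 Y0.83 E1.4797
G1 X8.43 Y4.39 E1.6646
G1 X6.11 Y7.28 E1.8494
G1 X2.86 Y9.06 E2.0343
G1 X-0.83 Y9.46 E2.2195
G1 X-4.39 Y8.43 E2.4044
G1 X-7.28 Y6.11 E2.5893
G1 X-9.06 Y2.86 E2.7741
G1 X-9.46 Y-0.83 E2.9593

At z = 0.6 mm: the cylinder: section is a regular 16-gon, circumradius r=9.5; the cube at (2, 15.5) is present — its section is the full 21×26 rectangle; Taking the first minus the rest: starting from the r=9.5 cylinder, the 21×26 cube at (2, 15.5) misses the remaining region (no effect) — 1 connected region; the cylinder at (7, 5) does not reach this height (z outside [1, 5.5]); Taking the first minus the rest: none of the subtracted shapes is present at this height, so that combined region is unchanged — 1 connected region; (rotated 50° about Z; rotation is an isometry so areas/perimeters/island counts are preserved). The outline is a single polygon with 16 vertices. Extrusion per mm of travel: 0.4 × 0.3 / (π × 0.875²) = 0.049890. Accumulating E over each segment gives final E = 2.9593.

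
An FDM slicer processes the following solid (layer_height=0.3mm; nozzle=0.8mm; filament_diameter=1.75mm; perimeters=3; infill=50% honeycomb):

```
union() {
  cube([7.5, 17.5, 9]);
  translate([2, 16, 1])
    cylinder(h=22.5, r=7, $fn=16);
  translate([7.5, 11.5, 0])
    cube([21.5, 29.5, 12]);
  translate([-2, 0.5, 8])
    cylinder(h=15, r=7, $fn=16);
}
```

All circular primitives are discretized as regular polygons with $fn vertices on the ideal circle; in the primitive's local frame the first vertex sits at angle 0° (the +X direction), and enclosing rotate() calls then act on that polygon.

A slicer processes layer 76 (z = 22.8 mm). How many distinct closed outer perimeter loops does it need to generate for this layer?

At z = 22.8 mm: the cube does not reach this height (z outside [0, 9]); the r=7 cylinder at (2, 16) contributes a regular 16-gon of circumradius 7; the cube at (7.5, 11.5) is not intersected at this z (z outside [0, 12]); the r=7 cylinder at (-2, 0.5) gives a regular 16-gon of circumradius 7 (constant along its height); Merging all regions: the 2 present regions are separate (no shared area or edge), so areas and boundary lengths simply add and each stays a separate island — 2 connected regions. The result has 2 disconnected regions.

2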